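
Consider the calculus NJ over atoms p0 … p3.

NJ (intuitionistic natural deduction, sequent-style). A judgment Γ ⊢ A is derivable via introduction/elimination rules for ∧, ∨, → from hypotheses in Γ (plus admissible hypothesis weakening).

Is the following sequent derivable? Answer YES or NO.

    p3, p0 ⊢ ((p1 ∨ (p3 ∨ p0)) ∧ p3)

Proof tree:
[∧I] p3, p0 ⊢ ((p1 ∨ (p3 ∨ p0)) ∧ p3)
  [∨I₂] p0 ⊢ (p1 ∨ (p3 ∨ p0))
    [∨I₂] p0 ⊢ (p3 ∨ p0)
      [Ax] p0 ⊢ p0
  [Ax] p3 ⊢ p3

Result: YES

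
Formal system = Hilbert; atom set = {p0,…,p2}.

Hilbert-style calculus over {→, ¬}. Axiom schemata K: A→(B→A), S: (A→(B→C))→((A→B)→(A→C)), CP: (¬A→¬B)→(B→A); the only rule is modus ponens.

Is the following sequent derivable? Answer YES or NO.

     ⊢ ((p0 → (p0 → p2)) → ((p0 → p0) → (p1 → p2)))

Search for a countermodel by truth-table:
  v=000: Γ:[] Δ:[((p0 → (p0 → p2)) → ((p0 → p0) → (p1 → p2)))=T] refutes=False
  v=001: Γ:[] Δ:[((p0 → (p0 → p2)) → ((p0 → p0) → (p1 → p2)))=T] refutes=False
  v=010: Γ:[] Δ:[((p0 → (p0 → p2)) → ((p0 → p0) → (p1 → p2)))=F] refutes=True  ← countermodel

Result: NO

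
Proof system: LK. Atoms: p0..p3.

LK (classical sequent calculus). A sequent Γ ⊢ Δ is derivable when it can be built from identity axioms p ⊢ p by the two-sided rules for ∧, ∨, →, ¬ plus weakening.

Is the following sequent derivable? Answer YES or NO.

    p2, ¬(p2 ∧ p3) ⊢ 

Truth-table refutation:
  v=0000: Γ:[p2=F, ¬(p2 ∧ p3)=T] Δ:[] refutes=False
  v=0001: Γ:[p2=F, ¬(p2 ∧ p3)=T] Δ:[] refutes=False
  v=0010: Γ:[p2=T, ¬(p2 ∧ p3)=T] Δ:[] refutes=True  ← countermodel

Result: NO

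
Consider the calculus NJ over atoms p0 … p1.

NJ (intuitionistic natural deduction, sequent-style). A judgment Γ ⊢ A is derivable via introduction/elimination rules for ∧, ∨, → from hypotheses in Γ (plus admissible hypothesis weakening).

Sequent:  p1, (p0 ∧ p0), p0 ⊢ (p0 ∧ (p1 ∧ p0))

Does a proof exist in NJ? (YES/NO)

Derivation (root first):
[∧I] p1, (p0 ∧ p0), p0 ⊢ (p0 ∧ (p1 ∧ p0))
  [Ax] p0 ⊢ p0
  [∧I] p1, (p0 ∧ p0), p0 ⊢ (p1 ∧ p0)
    [Ax] p1 ⊢ p1
    [Wk] p0, (p0 ∧ p0) ⊢ p0
      [Ax] p0 ⊢ p0

Result: YES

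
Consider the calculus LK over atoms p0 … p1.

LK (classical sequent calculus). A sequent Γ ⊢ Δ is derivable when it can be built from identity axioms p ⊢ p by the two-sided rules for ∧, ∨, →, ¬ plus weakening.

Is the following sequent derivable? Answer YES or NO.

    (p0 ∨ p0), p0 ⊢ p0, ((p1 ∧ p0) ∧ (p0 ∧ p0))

Derivation trace:
[∧R] (p0 ∨ p0), p0 ⊢ p0, ((p1 ∧ p0) ∧ (p0 ∧ p0))
  [∧R] p0 ⊢ p0, (p1 ∧ p0)
    [WR] p0 ⊢ p0, p1
      [Ax] p0 ⊢ p0
    [Ax] p0 ⊢ p0
  [∧R] (p0 ∨ p0) ⊢ (p0 ∧ p0)
    [∨L] (p0 ∨ p0) ⊢ p0
      [Ax] p0 ⊢ p0
      [Ax] p0 ⊢ p0
    [∨L] (p0 ∨ p0) ⊢ p0
      [Ax] p0 ⊢ p0
      [Ax] p0 ⊢ p0

Result: YES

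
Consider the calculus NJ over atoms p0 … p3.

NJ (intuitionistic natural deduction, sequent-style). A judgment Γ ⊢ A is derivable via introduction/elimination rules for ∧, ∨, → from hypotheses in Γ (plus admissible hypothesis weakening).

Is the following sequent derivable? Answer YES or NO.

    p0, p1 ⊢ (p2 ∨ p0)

Proof tree:
[∨I₂] p0, p1 ⊢ (p2 ∨ p0)
  [Wk] p0, p1 ⊢ p0
    [Ax] p0 ⊢ p0

Result: YES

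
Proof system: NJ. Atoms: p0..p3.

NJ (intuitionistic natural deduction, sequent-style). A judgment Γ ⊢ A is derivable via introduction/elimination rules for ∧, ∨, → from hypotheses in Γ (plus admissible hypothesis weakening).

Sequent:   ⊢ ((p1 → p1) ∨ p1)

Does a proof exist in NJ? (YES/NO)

Derivation trace:
[∨I₁]  ⊢ ((p1 → p1) ∨ p1)
  [→I]  ⊢ (p1 → p1)
    [Ax] p1 ⊢ p1

Result: YES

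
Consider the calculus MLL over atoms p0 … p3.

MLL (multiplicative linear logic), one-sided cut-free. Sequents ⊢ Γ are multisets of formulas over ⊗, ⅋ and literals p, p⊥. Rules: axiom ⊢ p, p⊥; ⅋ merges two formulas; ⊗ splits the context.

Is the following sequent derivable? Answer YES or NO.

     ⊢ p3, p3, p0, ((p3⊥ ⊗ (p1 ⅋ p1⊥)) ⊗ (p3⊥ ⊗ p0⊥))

Derivation (root first):
[⊗]  ⊢ p3, p3, p0, ((p3⊥ ⊗ (p1 ⅋ p1⊥)) ⊗ (p3⊥ ⊗ p0⊥))
  [⊗]  ⊢ p3, (p3⊥ ⊗ (p1 ⅋ p1⊥))
    [Ax]  ⊢ p3, p3⊥
    [⅋]  ⊢ (p1 ⅋ p1⊥)
      [Ax]  ⊢ p1, p1⊥
  [⊗]  ⊢ p3, p0, (p3⊥ ⊗ p0⊥)
    [Ax]  ⊢ p3, p3⊥
    [Ax]  ⊢ p0, p0⊥

Result: YES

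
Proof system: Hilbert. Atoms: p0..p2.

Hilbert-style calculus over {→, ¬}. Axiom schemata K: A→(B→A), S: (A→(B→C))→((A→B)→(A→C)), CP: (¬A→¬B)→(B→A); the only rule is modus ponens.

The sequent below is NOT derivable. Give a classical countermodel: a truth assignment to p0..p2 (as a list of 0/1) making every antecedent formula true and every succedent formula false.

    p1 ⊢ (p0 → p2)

Enumerate valuations to refute Γ ⊢ Δ:
  v=000: Γ:[p1=F] Δ:[(p0 → p2)=T] refutes=False
  v=001: Γ:[p1=F] Δ:[(p0 → p2)=T] refutes=False
  v=010: Γ:[p1=T] Δ:[(p0 → p2)=T] refutes=False
  v=011: Γ:[p1=T] Δ:[(p0 → p2)=T] refutes=False
  v=100: Γ:[p1=F] Δ:[(p0 → p2)=F] refutes=False
  v=101: Γ:[p1=F] Δ:[(p0 → p2)=T] refutes=False
  v=110: Γ:[p1=T] Δ:[(p0 → p2)=F] refutes=True  ← countermodel

Result: [1, 1, 0]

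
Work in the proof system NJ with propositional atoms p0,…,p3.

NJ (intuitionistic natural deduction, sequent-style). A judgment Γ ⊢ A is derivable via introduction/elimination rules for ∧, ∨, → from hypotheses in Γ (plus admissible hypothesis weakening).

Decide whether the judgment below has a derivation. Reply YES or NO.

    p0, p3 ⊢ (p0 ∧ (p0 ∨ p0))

Proof tree:
[Wk] p0, p3 ⊢ (p0 ∧ (p0 ∨ p0))
  [∧I] p0 ⊢ (p0 ∧ (p0 ∨ p0))
    [Ax] p0 ⊢ p0
    [∨I₁] p0 ⊢ (p0 ∨ p0)
      [Ax] p0 ⊢ p0

Result: YES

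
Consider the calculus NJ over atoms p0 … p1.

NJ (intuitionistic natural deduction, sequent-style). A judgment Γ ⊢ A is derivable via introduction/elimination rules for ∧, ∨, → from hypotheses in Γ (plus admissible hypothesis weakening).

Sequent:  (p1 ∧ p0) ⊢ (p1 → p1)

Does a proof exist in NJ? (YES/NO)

Proof tree:
[Wk] (p1 ∧ p0) ⊢ (p1 → p1)
  [→I]  ⊢ (p1 → p1)
    [Ax] p1 ⊢ p1

Result: YES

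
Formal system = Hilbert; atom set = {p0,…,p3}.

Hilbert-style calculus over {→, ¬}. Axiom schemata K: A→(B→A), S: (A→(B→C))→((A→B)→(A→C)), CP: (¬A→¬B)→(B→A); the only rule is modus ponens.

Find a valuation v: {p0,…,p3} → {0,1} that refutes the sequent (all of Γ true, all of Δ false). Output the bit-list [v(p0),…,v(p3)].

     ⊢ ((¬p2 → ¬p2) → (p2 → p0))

Enumerate valuations to refute Γ ⊢ Δ:
  v=0000: Γ:[] Δ:[((¬p2 → ¬p2) → (p2 → p0))=T] refutes=False
  v=0001: Γ:[] Δ:[((¬p2 → ¬p2) → (p2 → p0))=T] refutes=False
  v=0010: Γ:[] Δ:[((¬p2 → ¬p2) → (p2 → p0))=F] refutes=True  ← countermodel

Result: [0, 0, 1, 0]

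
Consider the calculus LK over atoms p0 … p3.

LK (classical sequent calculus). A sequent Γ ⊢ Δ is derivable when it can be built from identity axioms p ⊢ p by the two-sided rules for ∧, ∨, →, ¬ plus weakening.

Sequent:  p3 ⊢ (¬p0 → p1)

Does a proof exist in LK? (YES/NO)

Truth-table refutation:
  v=0000: Γ:[p3=F] Δ:[(¬p0 → p1)=F] refutes=False
  v=0001: Γ:[p3=T] Δ:[(¬p0 → p1)=F] refutes=True  ← countermodel

Result: NO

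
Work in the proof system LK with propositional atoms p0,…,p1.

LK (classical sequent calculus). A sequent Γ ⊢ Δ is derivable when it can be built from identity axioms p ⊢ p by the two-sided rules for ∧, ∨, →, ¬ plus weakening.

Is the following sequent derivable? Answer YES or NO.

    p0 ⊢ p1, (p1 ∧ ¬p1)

Enumerate valuations to refute Γ ⊢ Δ:
  v=00: Γ:[p0=F] Δ:[p1=F, (p1 ∧ ¬p1)=F] refutes=False
  v=01: Γ:[p0=F] Δ:[p1=T, (p1 ∧ ¬p1)=F] refutes=False
  v=10: Γ:[p0=T] Δ:[p1=F, (p1 ∧ ¬p1)=F] refutes=True  ← countermodel

Result: NO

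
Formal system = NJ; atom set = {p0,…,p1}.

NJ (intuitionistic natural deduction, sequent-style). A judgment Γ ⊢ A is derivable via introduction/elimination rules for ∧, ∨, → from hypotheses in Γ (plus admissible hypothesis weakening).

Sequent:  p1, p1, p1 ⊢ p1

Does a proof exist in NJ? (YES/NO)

Derivation (root first):
[Wk] p1, p1, p1 ⊢ p1
  [Wk] p1, p1 ⊢ p1
    [Ax] p1 ⊢ p1

Result: YES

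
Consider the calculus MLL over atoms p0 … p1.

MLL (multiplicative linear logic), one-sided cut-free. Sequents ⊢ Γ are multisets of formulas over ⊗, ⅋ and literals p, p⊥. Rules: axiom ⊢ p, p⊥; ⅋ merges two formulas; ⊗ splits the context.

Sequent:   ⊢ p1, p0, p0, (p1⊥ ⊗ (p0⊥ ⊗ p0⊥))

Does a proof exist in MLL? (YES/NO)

Proof tree:
[⊗]  ⊢ p1, p0, p0, (p1⊥ ⊗ (p0⊥ ⊗ p0⊥))
  [Ax]  ⊢ p1, p1⊥
  [⊗]  ⊢ p0, p0, (p0⊥ ⊗ p0⊥)
    [Ax]  ⊢ p0, p0⊥
    [Ax]  ⊢ p0, p0⊥

Result: YES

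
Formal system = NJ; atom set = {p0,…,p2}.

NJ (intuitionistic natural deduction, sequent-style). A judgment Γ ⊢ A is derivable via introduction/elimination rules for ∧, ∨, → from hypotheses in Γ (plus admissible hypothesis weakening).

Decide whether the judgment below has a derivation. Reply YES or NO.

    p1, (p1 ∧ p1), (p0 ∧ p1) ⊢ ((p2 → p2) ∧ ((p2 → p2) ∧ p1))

Derivation trace:
[∧I] p1, (p1 ∧ p1), (p0 ∧ p1) ⊢ ((p2 → p2) ∧ ((p2 → p2) ∧ p1))
  [→I]  ⊢ (p2 → p2)
    [Ax] p2 ⊢ p2
  [∧I] p1, (p1 ∧ p1), (p0 ∧ p1) ⊢ ((p2 → p2) ∧ p1)
    [Wk] (p1 ∧ p1) ⊢ (p2 → p2)
      [→I]  ⊢ (p2 → p2)
        [Ax] p2 ⊢ p2
    [Wk] p1, (p0 ∧ p1) ⊢ p1
      [Ax] p1 ⊢ p1

Result: YES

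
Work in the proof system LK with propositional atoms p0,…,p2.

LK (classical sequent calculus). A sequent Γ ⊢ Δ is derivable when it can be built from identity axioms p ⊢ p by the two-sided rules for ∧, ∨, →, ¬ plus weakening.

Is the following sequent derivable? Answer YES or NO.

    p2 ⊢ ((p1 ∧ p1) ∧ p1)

Search for a countermodel by truth-table:
  v=000: Γ:[p2=F] Δ:[((p1 ∧ p1) ∧ p1)=F] refutes=False
  v=001: Γ:[p2=T] Δ:[((p1 ∧ p1) ∧ p1)=F] refutes=True  ← countermodel

Result: NO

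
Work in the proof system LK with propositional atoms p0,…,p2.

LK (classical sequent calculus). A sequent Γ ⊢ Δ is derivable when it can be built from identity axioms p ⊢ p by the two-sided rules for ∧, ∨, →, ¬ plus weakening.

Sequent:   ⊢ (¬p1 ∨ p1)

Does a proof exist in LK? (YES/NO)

Derivation (root first):
[∨R]  ⊢ (¬p1 ∨ p1)
  [¬R]  ⊢ p1, ¬p1
    [Ax] p1 ⊢ p1

Result: YES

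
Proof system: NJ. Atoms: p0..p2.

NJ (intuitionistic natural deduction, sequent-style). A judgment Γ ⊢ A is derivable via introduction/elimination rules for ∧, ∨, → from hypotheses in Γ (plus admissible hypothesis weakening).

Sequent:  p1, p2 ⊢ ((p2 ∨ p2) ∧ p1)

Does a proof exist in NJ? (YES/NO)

Proof tree:
[∧I] p1, p2 ⊢ ((p2 ∨ p2) ∧ p1)
  [∨I₂] p2 ⊢ (p2 ∨ p2)
    [Ax] p2 ⊢ p2
  [Ax] p1 ⊢ p1

Result: YES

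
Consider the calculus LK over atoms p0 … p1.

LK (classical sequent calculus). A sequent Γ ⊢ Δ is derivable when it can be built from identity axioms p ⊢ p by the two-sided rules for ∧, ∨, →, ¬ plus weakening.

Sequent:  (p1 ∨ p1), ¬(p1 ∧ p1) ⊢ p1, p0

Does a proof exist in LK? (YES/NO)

Derivation trace:
[WR] (p1 ∨ p1), ¬(p1 ∧ p1) ⊢ p1, p0
  [¬L] (p1 ∨ p1), ¬(p1 ∧ p1) ⊢ p1
    [∨L] (p1 ∨ p1) ⊢ p1, (p1 ∧ p1)
      [∧R] p1 ⊢ (p1 ∧ p1)
        [Ax] p1 ⊢ p1
        [Ax] p1 ⊢ p1
      [Ax] p1 ⊢ p1

Result: YES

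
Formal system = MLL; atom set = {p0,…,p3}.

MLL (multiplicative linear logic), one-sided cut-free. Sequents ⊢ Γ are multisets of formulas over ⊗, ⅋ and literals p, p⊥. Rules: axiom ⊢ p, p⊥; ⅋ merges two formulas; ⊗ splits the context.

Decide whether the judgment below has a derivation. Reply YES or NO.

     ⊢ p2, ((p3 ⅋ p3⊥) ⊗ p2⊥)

Derivation trace:
[⊗]  ⊢ p2, ((p3 ⅋ p3⊥) ⊗ p2⊥)
  [⅋]  ⊢ (p3 ⅋ p3⊥)
    [Ax]  ⊢ p3, p3⊥
  [Ax]  ⊢ p2, p2⊥

Result: YES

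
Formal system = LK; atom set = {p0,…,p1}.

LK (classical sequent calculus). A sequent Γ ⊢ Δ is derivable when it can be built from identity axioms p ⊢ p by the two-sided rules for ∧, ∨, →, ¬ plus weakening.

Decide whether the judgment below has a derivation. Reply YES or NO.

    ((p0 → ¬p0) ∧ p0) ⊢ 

Derivation (root first):
[∧L] ((p0 → ¬p0) ∧ p0) ⊢ 
  [→L] p0, (p0 → ¬p0) ⊢ 
    [Ax] p0 ⊢ p0
    [¬L] p0, ¬p0 ⊢ 
      [Ax] p0 ⊢ p0

Result: YES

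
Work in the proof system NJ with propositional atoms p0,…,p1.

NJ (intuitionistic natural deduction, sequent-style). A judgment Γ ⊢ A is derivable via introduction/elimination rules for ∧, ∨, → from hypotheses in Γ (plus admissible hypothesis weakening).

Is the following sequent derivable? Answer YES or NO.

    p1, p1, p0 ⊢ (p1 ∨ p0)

Derivation (root first):
[Wk] p1, p1, p0 ⊢ (p1 ∨ p0)
  [∨I₁] p1, p1 ⊢ (p1 ∨ p0)
    [Wk] p1, p1 ⊢ p1
      [Ax] p1 ⊢ p1

Result: YES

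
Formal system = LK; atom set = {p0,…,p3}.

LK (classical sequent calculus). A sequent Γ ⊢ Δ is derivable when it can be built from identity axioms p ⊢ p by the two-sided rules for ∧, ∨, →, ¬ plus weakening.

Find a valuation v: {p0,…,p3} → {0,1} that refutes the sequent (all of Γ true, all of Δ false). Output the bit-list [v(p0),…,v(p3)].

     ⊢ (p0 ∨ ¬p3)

Enumerate valuations to refute Γ ⊢ Δ:
  v=0000: Γ:[] Δ:[(p0 ∨ ¬p3)=T] refutes=False
  v=0001: Γ:[] Δ:[(p0 ∨ ¬p3)=F] refutes=True  ← countermodel

Result: [0, 0, 0, 1]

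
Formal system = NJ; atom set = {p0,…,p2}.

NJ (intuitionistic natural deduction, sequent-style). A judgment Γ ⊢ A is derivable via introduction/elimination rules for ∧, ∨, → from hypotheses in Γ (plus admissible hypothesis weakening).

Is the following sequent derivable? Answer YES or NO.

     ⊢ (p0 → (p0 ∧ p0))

Proof tree:
[→I]  ⊢ (p0 → (p0 ∧ p0))
  [∧I] p0 ⊢ (p0 ∧ p0)
    [Ax] p0 ⊢ p0
    [Ax] p0 ⊢ p0

Result: YES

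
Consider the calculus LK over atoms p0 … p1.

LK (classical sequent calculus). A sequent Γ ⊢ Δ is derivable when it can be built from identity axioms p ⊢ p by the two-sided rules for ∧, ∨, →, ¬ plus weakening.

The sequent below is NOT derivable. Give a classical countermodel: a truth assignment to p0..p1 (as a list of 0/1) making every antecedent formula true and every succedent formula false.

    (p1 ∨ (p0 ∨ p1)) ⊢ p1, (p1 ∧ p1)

Truth-table refutation:
  v=00: Γ:[(p1 ∨ (p0 ∨ p1))=F] Δ:[p1=F, (p1 ∧ p1)=F] refutes=False
  v=01: Γ:[(p1 ∨ (p0 ∨ p1))=T] Δ:[p1=T, (p1 ∧ p1)=T] refutes=False
  v=10: Γ:[(p1 ∨ (p0 ∨ p1))=T] Δ:[p1=F, (p1 ∧ p1)=F] refutes=True  ← countermodel

Result: [1, 0]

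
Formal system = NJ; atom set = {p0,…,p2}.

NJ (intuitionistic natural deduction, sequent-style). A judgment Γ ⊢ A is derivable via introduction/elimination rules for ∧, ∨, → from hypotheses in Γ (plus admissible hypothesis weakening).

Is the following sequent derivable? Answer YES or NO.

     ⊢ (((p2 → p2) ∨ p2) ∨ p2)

Derivation (root first):
[∨I₁]  ⊢ (((p2 → p2) ∨ p2) ∨ p2)
  [∨I₁]  ⊢ ((p2 → p2) ∨ p2)
    [→I]  ⊢ (p2 → p2)
      [Ax] p2 ⊢ p2

Result: YES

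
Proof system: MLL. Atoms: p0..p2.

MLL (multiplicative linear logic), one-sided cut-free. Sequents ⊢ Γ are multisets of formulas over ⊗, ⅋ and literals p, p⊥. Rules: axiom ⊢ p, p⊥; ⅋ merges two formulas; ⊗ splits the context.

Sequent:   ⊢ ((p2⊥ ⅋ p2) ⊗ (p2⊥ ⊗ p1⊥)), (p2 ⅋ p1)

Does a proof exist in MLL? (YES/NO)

Derivation (root first):
[⅋]  ⊢ ((p2⊥ ⅋ p2) ⊗ (p2⊥ ⊗ p1⊥)), (p2 ⅋ p1)
  [⊗]  ⊢ p2, p1, ((p2⊥ ⅋ p2) ⊗ (p2⊥ ⊗ p1⊥))
    [⅋]  ⊢ (p2⊥ ⅋ p2)
      [Ax]  ⊢ p2, p2⊥
    [⊗]  ⊢ p2, p1, (p2⊥ ⊗ p1⊥)
      [Ax]  ⊢ p2, p2⊥
      [Ax]  ⊢ p1, p1⊥

Result: YES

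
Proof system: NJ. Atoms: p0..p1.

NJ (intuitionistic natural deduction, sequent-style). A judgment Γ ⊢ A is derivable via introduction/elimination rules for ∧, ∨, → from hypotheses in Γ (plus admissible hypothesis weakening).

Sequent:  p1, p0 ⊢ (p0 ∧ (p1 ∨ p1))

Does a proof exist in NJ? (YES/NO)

Proof tree:
[∧I] p1, p0 ⊢ (p0 ∧ (p1 ∨ p1))
  [Ax] p0 ⊢ p0
  [∨I₁] p1 ⊢ (p1 ∨ p1)
    [Ax] p1 ⊢ p1

Result: YES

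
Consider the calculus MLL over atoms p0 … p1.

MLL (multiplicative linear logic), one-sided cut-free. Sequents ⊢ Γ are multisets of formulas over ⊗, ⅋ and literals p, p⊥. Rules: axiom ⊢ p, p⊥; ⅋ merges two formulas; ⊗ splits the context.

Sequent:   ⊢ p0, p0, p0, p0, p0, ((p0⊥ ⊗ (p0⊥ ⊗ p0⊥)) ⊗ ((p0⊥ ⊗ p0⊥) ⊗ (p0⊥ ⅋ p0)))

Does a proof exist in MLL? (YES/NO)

Derivation trace:
[⊗]  ⊢ p0, p0, p0, p0, p0, ((p0⊥ ⊗ (p0⊥ ⊗ p0⊥)) ⊗ ((p0⊥ ⊗ p0⊥) ⊗ (p0⊥ ⅋ p0)))
  [⊗]  ⊢ p0, p0, p0, (p0⊥ ⊗ (p0⊥ ⊗ p0⊥))
    [Ax]  ⊢ p0, p0⊥
    [⊗]  ⊢ p0, p0, (p0⊥ ⊗ p0⊥)
      [Ax]  ⊢ p0, p0⊥
      [Ax]  ⊢ p0, p0⊥
  [⊗]  ⊢ p0, p0, ((p0⊥ ⊗ p0⊥) ⊗ (p0⊥ ⅋ p0))
    [⊗]  ⊢ p0, p0, (p0⊥ ⊗ p0⊥)
      [Ax]  ⊢ p0, p0⊥
      [Ax]  ⊢ p0, p0⊥
    [⅋]  ⊢ (p0⊥ ⅋ p0)
      [Ax]  ⊢ p0, p0⊥

Result: YES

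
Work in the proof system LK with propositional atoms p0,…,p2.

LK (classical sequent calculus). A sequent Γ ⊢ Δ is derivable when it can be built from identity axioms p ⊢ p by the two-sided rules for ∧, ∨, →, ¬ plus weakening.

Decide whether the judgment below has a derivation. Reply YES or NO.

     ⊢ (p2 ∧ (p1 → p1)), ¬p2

Proof tree:
[¬R]  ⊢ (p2 ∧ (p1 → p1)), ¬p2
  [∧R] p2 ⊢ (p2 ∧ (p1 → p1))
    [Ax] p2 ⊢ p2
    [→R] p2 ⊢ (p1 → p1)
      [WL] p1, p2 ⊢ p1
        [Ax] p1 ⊢ p1

Result: YES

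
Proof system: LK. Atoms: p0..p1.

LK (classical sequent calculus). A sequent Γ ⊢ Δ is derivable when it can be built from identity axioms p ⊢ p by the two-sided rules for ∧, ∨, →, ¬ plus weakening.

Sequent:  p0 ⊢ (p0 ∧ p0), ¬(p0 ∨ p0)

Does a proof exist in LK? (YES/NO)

Proof tree:
[¬R] p0 ⊢ (p0 ∧ p0), ¬(p0 ∨ p0)
  [∧R] (p0 ∨ p0), p0 ⊢ (p0 ∧ p0)
    [∨L] (p0 ∨ p0) ⊢ p0
      [Ax] p0 ⊢ p0
      [Ax] p0 ⊢ p0
    [Ax] p0 ⊢ p0

Result: YES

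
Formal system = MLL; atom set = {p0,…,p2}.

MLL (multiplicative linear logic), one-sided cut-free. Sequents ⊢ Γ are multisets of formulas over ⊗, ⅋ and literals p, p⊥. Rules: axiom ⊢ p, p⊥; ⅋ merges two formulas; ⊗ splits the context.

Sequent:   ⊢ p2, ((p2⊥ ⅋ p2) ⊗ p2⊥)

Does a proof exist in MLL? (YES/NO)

Derivation (root first):
[⊗]  ⊢ p2, ((p2⊥ ⅋ p2) ⊗ p2⊥)
  [⅋]  ⊢ (p2⊥ ⅋ p2)
    [Ax]  ⊢ p2, p2⊥
  [Ax]  ⊢ p2, p2⊥

Result: YES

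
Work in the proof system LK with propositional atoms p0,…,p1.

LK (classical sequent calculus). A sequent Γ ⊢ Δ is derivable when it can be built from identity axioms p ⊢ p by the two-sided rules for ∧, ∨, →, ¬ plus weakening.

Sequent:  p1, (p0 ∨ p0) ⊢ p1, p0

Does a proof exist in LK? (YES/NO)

Derivation (root first):
[∨L] p1, (p0 ∨ p0) ⊢ p1, p0
  [Ax] p0 ⊢ p0
  [WL] p1, p0 ⊢ p1
    [Ax] p1 ⊢ p1

Result: YES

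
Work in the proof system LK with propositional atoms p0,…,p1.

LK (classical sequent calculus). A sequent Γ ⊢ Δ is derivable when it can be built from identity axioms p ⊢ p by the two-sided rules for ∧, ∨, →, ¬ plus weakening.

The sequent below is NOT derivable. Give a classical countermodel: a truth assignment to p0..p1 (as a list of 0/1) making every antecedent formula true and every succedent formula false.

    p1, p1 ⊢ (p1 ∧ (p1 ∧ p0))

Truth-table refutation:
  v=00: Γ:[p1=F, p1=F] Δ:[(p1 ∧ (p1 ∧ p0))=F] refutes=False
  v=01: Γ:[p1=T, p1=T] Δ:[(p1 ∧ (p1 ∧ p0))=F] refutes=True  ← countermodel

Result: [0, 1]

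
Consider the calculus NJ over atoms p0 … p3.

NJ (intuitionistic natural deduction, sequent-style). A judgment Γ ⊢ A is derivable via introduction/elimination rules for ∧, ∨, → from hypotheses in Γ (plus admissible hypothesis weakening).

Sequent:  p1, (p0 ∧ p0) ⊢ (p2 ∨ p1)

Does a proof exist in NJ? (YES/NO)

Derivation trace:
[∨I₂] p1, (p0 ∧ p0) ⊢ (p2 ∨ p1)
  [Wk] p1, (p0 ∧ p0) ⊢ p1
    [Ax] p1 ⊢ p1

Result: YES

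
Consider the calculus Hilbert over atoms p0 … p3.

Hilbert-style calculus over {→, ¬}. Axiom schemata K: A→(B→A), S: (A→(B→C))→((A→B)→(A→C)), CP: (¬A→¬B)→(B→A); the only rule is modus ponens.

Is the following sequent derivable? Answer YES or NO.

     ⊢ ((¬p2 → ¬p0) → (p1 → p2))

Search for a countermodel by truth-table:
  v=0000: Γ:[] Δ:[((¬p2 → ¬p0) → (p1 → p2))=T] refutes=False
  v=0001: Γ:[] Δ:[((¬p2 → ¬p0) → (p1 → p2))=T] refutes=False
  v=0010: Γ:[] Δ:[((¬p2 → ¬p0) → (p1 → p2))=T] refutes=False
  v=0011: Γ:[] Δ:[((¬p2 → ¬p0) → (p1 → p2))=T] refutes=False
  v=0100: Γ:[] Δ:[((¬p2 → ¬p0) → (p1 → p2))=F] refutes=True  ← countermodel

Result: NO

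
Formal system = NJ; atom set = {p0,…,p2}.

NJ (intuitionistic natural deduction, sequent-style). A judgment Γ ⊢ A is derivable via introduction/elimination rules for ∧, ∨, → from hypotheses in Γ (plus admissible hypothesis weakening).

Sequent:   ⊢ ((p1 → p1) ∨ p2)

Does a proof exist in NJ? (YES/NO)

Derivation (root first):
[∨I₁]  ⊢ ((p1 → p1) ∨ p2)
  [→I]  ⊢ (p1 → p1)
    [Ax] p1 ⊢ p1

Result: YES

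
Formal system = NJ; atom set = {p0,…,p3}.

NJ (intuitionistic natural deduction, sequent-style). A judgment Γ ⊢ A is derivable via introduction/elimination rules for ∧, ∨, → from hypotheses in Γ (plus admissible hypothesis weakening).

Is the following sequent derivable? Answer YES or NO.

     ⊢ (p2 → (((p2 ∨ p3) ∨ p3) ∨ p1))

Derivation trace:
[→I]  ⊢ (p2 → (((p2 ∨ p3) ∨ p3) ∨ p1))
  [∨I₁] p2 ⊢ (((p2 ∨ p3) ∨ p3) ∨ p1)
    [∨I₁] p2 ⊢ ((p2 ∨ p3) ∨ p3)
      [∨I₁] p2 ⊢ (p2 ∨ p3)
        [Ax] p2 ⊢ p2

Result: YES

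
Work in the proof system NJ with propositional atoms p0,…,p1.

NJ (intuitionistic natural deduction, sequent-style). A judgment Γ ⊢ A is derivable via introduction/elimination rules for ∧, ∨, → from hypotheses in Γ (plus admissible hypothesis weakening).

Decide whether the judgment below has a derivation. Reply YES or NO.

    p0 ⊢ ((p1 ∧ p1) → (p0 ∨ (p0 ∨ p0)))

Proof tree:
[→I] p0 ⊢ ((p1 ∧ p1) → (p0 ∨ (p0 ∨ p0)))
  [Wk] p0, (p1 ∧ p1) ⊢ (p0 ∨ (p0 ∨ p0))
    [∨I₂] p0 ⊢ (p0 ∨ (p0 ∨ p0))
      [∨I₁] p0 ⊢ (p0 ∨ p0)
        [Ax] p0 ⊢ p0

Result: YES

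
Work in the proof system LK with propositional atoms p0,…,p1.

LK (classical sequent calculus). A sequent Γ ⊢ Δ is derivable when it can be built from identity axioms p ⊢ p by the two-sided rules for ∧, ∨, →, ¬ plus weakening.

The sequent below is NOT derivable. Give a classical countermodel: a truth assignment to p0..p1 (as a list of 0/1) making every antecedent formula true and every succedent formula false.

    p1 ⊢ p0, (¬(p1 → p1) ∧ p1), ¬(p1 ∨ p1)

Enumerate valuations to refute Γ ⊢ Δ:
  v=00: Γ:[p1=F] Δ:[p0=F, (¬(p1 → p1) ∧ p1)=F, ¬(p1 ∨ p1)=T] refutes=False
  v=01: Γ:[p1=T] Δ:[p0=F, (¬(p1 → p1) ∧ p1)=F, ¬(p1 ∨ p1)=F] refutes=True  ← countermodel

Result: [0, 1]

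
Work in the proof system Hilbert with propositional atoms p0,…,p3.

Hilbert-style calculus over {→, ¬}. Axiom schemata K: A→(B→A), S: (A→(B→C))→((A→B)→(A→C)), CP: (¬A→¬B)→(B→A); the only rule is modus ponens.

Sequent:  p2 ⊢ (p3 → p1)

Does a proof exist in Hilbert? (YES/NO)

Enumerate valuations to refute Γ ⊢ Δ:
  v=0000: Γ:[p2=F] Δ:[(p3 → p1)=T] refutes=False
  v=0001: Γ:[p2=F] Δ:[(p3 → p1)=F] refutes=False
  v=0010: Γ:[p2=T] Δ:[(p3 → p1)=T] refutes=False
  v=0011: Γ:[p2=T] Δ:[(p3 → p1)=F] refutes=True  ← countermodel

Result: NO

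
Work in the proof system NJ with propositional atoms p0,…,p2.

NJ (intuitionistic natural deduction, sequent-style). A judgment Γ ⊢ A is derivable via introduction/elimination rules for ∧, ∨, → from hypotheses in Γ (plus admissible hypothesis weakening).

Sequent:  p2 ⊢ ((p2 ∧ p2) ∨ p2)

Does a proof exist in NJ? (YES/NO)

Derivation (root first):
[∨I₁] p2 ⊢ ((p2 ∧ p2) ∨ p2)
  [∧I] p2 ⊢ (p2 ∧ p2)
    [Ax] p2 ⊢ p2
    [Ax] p2 ⊢ p2

Result: YES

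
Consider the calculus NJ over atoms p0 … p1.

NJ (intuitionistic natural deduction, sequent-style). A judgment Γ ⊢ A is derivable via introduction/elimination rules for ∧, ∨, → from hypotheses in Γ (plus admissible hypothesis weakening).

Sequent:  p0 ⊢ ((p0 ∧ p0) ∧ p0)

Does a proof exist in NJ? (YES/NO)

Derivation trace:
[∧I] p0 ⊢ ((p0 ∧ p0) ∧ p0)
  [∧I] p0 ⊢ (p0 ∧ p0)
    [Ax] p0 ⊢ p0
    [Ax] p0 ⊢ p0
  [Ax] p0 ⊢ p0

Result: YES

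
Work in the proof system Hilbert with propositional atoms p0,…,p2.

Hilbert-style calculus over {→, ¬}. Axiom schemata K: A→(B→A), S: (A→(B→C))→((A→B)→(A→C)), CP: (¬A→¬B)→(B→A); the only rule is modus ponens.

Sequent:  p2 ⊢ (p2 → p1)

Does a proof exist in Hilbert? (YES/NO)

Enumerate valuations to refute Γ ⊢ Δ:
  v=000: Γ:[p2=F] Δ:[(p2 → p1)=T] refutes=False
  v=001: Γ:[p2=T] Δ:[(p2 → p1)=F] refutes=True  ← countermodel

Result: NO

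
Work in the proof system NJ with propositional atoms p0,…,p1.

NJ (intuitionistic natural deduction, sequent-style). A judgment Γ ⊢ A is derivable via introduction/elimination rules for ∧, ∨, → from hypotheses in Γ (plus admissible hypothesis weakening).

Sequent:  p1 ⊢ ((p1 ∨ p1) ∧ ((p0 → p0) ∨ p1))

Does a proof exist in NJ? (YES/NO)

Derivation trace:
[∧I] p1 ⊢ ((p1 ∨ p1) ∧ ((p0 → p0) ∨ p1))
  [∨I₂] p1 ⊢ (p1 ∨ p1)
    [Ax] p1 ⊢ p1
  [∨I₁]  ⊢ ((p0 → p0) ∨ p1)
    [→I]  ⊢ (p0 → p0)
      [Ax] p0 ⊢ p0

Result: YES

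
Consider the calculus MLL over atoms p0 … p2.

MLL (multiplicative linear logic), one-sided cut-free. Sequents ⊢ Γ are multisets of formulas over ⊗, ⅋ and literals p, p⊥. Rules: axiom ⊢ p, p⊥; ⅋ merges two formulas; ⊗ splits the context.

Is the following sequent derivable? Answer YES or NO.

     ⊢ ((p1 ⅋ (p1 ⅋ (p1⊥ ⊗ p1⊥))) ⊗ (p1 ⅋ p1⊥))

Derivation (root first):
[⊗]  ⊢ ((p1 ⅋ (p1 ⅋ (p1⊥ ⊗ p1⊥))) ⊗ (p1 ⅋ p1⊥))
  [⅋]  ⊢ (p1 ⅋ (p1 ⅋ (p1⊥ ⊗ p1⊥)))
    [⅋]  ⊢ p1, (p1 ⅋ (p1⊥ ⊗ p1⊥))
      [⊗]  ⊢ p1, p1, (p1⊥ ⊗ p1⊥)
        [Ax]  ⊢ p1, p1⊥
        [Ax]  ⊢ p1, p1⊥
  [⅋]  ⊢ (p1 ⅋ p1⊥)
    [Ax]  ⊢ p1, p1⊥

Result: YES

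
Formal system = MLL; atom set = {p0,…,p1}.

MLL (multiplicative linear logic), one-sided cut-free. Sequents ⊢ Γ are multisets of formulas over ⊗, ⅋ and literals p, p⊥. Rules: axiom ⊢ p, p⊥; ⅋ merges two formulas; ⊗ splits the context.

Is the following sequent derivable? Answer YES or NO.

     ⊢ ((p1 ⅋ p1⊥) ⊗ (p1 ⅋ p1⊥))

Derivation trace:
[⊗]  ⊢ ((p1 ⅋ p1⊥) ⊗ (p1 ⅋ p1⊥))
  [⅋]  ⊢ (p1 ⅋ p1⊥)
    [Ax]  ⊢ p1, p1⊥
  [⅋]  ⊢ (p1 ⅋ p1⊥)
    [Ax]  ⊢ p1, p1⊥

Result: YES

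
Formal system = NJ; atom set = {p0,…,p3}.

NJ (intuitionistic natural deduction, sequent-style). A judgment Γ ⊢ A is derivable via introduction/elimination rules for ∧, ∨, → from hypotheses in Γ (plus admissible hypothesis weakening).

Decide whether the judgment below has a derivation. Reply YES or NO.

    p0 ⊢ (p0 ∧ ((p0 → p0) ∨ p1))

Proof tree:
[∧I] p0 ⊢ (p0 ∧ ((p0 → p0) ∨ p1))
  [Ax] p0 ⊢ p0
  [∨I₁]  ⊢ ((p0 → p0) ∨ p1)
    [→I]  ⊢ (p0 → p0)
      [Ax] p0 ⊢ p0

Result: YES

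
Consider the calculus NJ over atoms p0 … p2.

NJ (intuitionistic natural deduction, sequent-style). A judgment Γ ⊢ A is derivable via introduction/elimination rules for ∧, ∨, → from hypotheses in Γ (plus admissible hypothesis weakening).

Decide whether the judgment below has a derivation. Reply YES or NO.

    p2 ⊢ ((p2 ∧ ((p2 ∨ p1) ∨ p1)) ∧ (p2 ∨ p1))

Proof tree:
[∧I] p2 ⊢ ((p2 ∧ ((p2 ∨ p1) ∨ p1)) ∧ (p2 ∨ p1))
  [∧I] p2 ⊢ (p2 ∧ ((p2 ∨ p1) ∨ p1))
    [Ax] p2 ⊢ p2
    [∨I₁] p2 ⊢ ((p2 ∨ p1) ∨ p1)
      [∨I₁] p2 ⊢ (p2 ∨ p1)
        [Ax] p2 ⊢ p2
  [∨I₁] p2 ⊢ (p2 ∨ p1)
    [Ax] p2 ⊢ p2

Result: YES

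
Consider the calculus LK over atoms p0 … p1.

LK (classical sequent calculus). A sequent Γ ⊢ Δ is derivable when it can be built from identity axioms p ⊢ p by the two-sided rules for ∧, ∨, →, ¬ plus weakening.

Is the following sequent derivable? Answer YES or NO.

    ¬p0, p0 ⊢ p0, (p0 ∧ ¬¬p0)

Proof tree:
[∧R] ¬p0, p0 ⊢ p0, (p0 ∧ ¬¬p0)
  [¬L] p0, ¬p0 ⊢ p0
    [WR] p0 ⊢ p0, p0
      [Ax] p0 ⊢ p0
  [¬R] p0 ⊢ p0, ¬¬p0
    [¬L] p0, ¬p0 ⊢ p0
      [WR] p0 ⊢ p0, p0
        [Ax] p0 ⊢ p0

Result: YES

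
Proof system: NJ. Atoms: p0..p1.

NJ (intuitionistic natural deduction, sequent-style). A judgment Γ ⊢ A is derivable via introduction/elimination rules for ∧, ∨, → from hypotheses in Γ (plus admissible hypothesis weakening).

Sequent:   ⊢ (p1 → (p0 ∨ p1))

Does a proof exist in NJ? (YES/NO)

Derivation (root first):
[→I]  ⊢ (p1 → (p0 ∨ p1))
  [∨I₂] p1 ⊢ (p0 ∨ p1)
    [Ax] p1 ⊢ p1

Result: YES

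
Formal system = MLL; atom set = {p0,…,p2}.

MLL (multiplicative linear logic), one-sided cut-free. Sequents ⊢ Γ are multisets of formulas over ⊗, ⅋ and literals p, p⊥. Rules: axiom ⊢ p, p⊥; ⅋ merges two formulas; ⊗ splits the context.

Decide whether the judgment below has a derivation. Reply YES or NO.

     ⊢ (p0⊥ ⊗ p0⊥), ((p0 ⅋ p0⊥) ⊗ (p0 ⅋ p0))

Proof tree:
[⊗]  ⊢ (p0⊥ ⊗ p0⊥), ((p0 ⅋ p0⊥) ⊗ (p0 ⅋ p0))
  [⅋]  ⊢ (p0 ⅋ p0⊥)
    [Ax]  ⊢ p0, p0⊥
  [⅋]  ⊢ (p0⊥ ⊗ p0⊥), (p0 ⅋ p0)
    [⊗]  ⊢ p0, p0, (p0⊥ ⊗ p0⊥)
      [Ax]  ⊢ p0, p0⊥
      [Ax]  ⊢ p0, p0⊥

Result: YES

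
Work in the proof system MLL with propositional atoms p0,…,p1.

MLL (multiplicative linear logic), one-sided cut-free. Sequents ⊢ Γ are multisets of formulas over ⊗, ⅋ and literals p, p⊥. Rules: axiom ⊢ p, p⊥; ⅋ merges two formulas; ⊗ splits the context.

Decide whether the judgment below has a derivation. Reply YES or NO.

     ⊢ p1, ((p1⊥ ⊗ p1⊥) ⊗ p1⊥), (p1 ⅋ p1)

Proof tree:
[⅋]  ⊢ p1, ((p1⊥ ⊗ p1⊥) ⊗ p1⊥), (p1 ⅋ p1)
  [⊗]  ⊢ p1, p1, p1, ((p1⊥ ⊗ p1⊥) ⊗ p1⊥)
    [⊗]  ⊢ p1, p1, (p1⊥ ⊗ p1⊥)
      [Ax]  ⊢ p1, p1⊥
      [Ax]  ⊢ p1, p1⊥
    [Ax]  ⊢ p1, p1⊥

Result: YES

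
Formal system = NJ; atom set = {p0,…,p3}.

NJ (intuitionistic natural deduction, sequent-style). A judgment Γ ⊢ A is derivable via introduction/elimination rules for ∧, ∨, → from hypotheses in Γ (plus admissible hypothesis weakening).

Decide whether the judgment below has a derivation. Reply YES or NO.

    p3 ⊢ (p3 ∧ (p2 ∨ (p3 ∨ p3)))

Proof tree:
[∧I] p3 ⊢ (p3 ∧ (p2 ∨ (p3 ∨ p3)))
  [Ax] p3 ⊢ p3
  [∨I₂] p3 ⊢ (p2 ∨ (p3 ∨ p3))
    [∨I₁] p3 ⊢ (p3 ∨ p3)
      [Ax] p3 ⊢ p3

Result: YES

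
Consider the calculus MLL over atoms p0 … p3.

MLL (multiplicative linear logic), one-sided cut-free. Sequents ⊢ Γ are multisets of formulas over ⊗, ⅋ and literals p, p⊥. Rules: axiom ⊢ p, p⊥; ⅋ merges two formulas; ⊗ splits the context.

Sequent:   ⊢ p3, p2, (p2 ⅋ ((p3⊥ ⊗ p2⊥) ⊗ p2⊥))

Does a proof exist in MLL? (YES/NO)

Proof tree:
[⅋]  ⊢ p3, p2, (p2 ⅋ ((p3⊥ ⊗ p2⊥) ⊗ p2⊥))
  [⊗]  ⊢ p3, p2, p2, ((p3⊥ ⊗ p2⊥) ⊗ p2⊥)
    [⊗]  ⊢ p3, p2, (p3⊥ ⊗ p2⊥)
      [Ax]  ⊢ p3, p3⊥
      [Ax]  ⊢ p2, p2⊥
    [Ax]  ⊢ p2, p2⊥

Result: YES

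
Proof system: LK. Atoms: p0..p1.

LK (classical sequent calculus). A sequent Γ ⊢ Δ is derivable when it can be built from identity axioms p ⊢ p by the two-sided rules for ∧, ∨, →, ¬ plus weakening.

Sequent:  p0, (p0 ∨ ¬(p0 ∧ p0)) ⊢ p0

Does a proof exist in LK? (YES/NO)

Derivation trace:
[∨L] p0, (p0 ∨ ¬(p0 ∧ p0)) ⊢ p0
  [WL] p0, p0 ⊢ p0
    [Ax] p0 ⊢ p0
  [¬L] p0, ¬(p0 ∧ p0) ⊢ 
    [∧R] p0 ⊢ (p0 ∧ p0)
      [Ax] p0 ⊢ p0
      [Ax] p0 ⊢ p0

Result: YES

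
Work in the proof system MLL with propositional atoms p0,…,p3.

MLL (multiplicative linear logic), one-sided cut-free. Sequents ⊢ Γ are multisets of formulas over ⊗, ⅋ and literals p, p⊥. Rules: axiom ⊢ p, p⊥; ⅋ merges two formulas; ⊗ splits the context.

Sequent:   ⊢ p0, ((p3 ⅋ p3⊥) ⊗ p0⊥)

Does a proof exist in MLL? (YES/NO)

Proof tree:
[⊗]  ⊢ p0, ((p3 ⅋ p3⊥) ⊗ p0⊥)
  [⅋]  ⊢ (p3 ⅋ p3⊥)
    [Ax]  ⊢ p3, p3⊥
  [Ax]  ⊢ p0, p0⊥

Result: YES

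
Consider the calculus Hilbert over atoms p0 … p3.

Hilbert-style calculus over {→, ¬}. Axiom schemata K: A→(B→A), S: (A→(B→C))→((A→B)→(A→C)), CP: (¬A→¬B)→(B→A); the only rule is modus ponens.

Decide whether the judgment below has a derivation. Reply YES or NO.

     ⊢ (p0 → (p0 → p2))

Search for a countermodel by truth-table:
  v=0000: Γ:[] Δ:[(p0 → (p0 → p2))=T] refutes=False
  v=0001: Γ:[] Δ:[(p0 → (p0 → p2))=T] refutes=False
  v=0010: Γ:[] Δ:[(p0 → (p0 → p2))=T] refutes=False
  v=0011: Γ:[] Δ:[(p0 → (p0 → p2))=T] refutes=False
  v=0100: Γ:[] Δ:[(p0 → (p0 → p2))=T] refutes=False
  v=0101: Γ:[] Δ:[(p0 → (p0 → p2))=T] refutes=False
  v=0110: Γ:[] Δ:[(p0 → (p0 → p2))=T] refutes=False
  v=0111: Γ:[] Δ:[(p0 → (p0 → p2))=T] refutes=False
  v=1000: Γ:[] Δ:[(p0 → (p0 → p2))=F] refutes=True  ← countermodel

Result: NO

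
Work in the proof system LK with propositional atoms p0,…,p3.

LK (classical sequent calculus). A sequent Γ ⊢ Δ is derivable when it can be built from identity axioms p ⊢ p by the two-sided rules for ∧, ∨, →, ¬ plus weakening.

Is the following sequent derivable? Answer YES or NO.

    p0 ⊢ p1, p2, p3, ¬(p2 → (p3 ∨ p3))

Enumerate valuations to refute Γ ⊢ Δ:
  v=0000: Γ:[p0=F] Δ:[p1=F, p2=F, p3=F, ¬(p2 → (p3 ∨ p3))=F] refutes=False
  v=0001: Γ:[p0=F] Δ:[p1=F, p2=F, p3=T, ¬(p2 → (p3 ∨ p3))=F] refutes=False
  v=0010: Γ:[p0=F] Δ:[p1=F, p2=T, p3=F, ¬(p2 → (p3 ∨ p3))=T] refutes=False
  v=0011: Γ:[p0=F] Δ:[p1=F, p2=T, p3=T, ¬(p2 → (p3 ∨ p3))=F] refutes=False
  v=0100: Γ:[p0=F] Δ:[p1=T, p2=F, p3=F, ¬(p2 → (p3 ∨ p3))=F] refutes=False
  v=0101: Γ:[p0=F] Δ:[p1=T, p2=F, p3=T, ¬(p2 → (p3 ∨ p3))=F] refutes=False
  v=0110: Γ:[p0=F] Δ:[p1=T, p2=T, p3=F, ¬(p2 → (p3 ∨ p3))=T] refutes=False
  v=0111: Γ:[p0=F] Δ:[p1=T, p2=T, p3=T, ¬(p2 → (p3 ∨ p3))=F] refutes=False
  v=1000: Γ:[p0=T] Δ:[p1=F, p2=F, p3=F, ¬(p2 → (p3 ∨ p3))=F] refutes=True  ← countermodel

Result: NO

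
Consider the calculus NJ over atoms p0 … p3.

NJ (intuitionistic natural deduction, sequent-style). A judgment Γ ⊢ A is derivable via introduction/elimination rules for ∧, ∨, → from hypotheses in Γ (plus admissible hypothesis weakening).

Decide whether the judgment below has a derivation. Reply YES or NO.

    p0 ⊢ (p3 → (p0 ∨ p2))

Derivation (root first):
[→I] p0 ⊢ (p3 → (p0 ∨ p2))
  [Wk] p0, p3 ⊢ (p0 ∨ p2)
    [∨I₁] p0 ⊢ (p0 ∨ p2)
      [Ax] p0 ⊢ p0

Result: YES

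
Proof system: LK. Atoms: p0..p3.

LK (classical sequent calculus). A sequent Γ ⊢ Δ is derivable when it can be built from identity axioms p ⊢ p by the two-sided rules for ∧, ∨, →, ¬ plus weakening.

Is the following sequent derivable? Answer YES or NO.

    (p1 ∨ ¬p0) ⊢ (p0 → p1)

Proof tree:
[→R] (p1 ∨ ¬p0) ⊢ (p0 → p1)
  [∨L] p0, (p1 ∨ ¬p0) ⊢ p1
    [Ax] p1 ⊢ p1
    [¬L] p0, ¬p0 ⊢ 
      [Ax] p0 ⊢ p0

Result: YES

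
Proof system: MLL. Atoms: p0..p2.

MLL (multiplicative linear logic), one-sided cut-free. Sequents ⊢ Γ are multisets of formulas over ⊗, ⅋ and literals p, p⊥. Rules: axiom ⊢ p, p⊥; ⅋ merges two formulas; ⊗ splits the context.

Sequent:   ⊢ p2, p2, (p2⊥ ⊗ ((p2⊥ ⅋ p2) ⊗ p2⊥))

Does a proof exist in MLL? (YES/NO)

Derivation (root first):
[⊗]  ⊢ p2, p2, (p2⊥ ⊗ ((p2⊥ ⅋ p2) ⊗ p2⊥))
  [Ax]  ⊢ p2, p2⊥
  [⊗]  ⊢ p2, ((p2⊥ ⅋ p2) ⊗ p2⊥)
    [⅋]  ⊢ (p2⊥ ⅋ p2)
      [Ax]  ⊢ p2, p2⊥
    [Ax]  ⊢ p2, p2⊥

Result: YES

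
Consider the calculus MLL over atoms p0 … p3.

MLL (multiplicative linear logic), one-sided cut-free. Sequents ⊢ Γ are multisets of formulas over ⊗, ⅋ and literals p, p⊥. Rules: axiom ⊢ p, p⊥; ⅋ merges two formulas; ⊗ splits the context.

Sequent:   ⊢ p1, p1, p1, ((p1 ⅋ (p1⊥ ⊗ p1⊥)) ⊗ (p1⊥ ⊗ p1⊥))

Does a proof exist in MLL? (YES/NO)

Derivation trace:
[⊗]  ⊢ p1, p1, p1, ((p1 ⅋ (p1⊥ ⊗ p1⊥)) ⊗ (p1⊥ ⊗ p1⊥))
  [⅋]  ⊢ p1, (p1 ⅋ (p1⊥ ⊗ p1⊥))
    [⊗]  ⊢ p1, p1, (p1⊥ ⊗ p1⊥)
      [Ax]  ⊢ p1, p1⊥
      [Ax]  ⊢ p1, p1⊥
  [⊗]  ⊢ p1, p1, (p1⊥ ⊗ p1⊥)
    [Ax]  ⊢ p1, p1⊥
    [Ax]  ⊢ p1, p1⊥

Result: YES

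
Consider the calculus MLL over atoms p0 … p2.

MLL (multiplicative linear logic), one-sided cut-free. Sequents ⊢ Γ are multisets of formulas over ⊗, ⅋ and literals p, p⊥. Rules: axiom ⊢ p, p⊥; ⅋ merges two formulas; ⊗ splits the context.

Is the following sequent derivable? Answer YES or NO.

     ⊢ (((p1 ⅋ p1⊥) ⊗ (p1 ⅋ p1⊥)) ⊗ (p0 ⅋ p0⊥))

Derivation trace:
[⊗]  ⊢ (((p1 ⅋ p1⊥) ⊗ (p1 ⅋ p1⊥)) ⊗ (p0 ⅋ p0⊥))
  [⊗]  ⊢ ((p1 ⅋ p1⊥) ⊗ (p1 ⅋ p1⊥))
    [⅋]  ⊢ (p1 ⅋ p1⊥)
      [Ax]  ⊢ p1, p1⊥
    [⅋]  ⊢ (p1 ⅋ p1⊥)
      [Ax]  ⊢ p1, p1⊥
  [⅋]  ⊢ (p0 ⅋ p0⊥)
    [Ax]  ⊢ p0, p0⊥

Result: YES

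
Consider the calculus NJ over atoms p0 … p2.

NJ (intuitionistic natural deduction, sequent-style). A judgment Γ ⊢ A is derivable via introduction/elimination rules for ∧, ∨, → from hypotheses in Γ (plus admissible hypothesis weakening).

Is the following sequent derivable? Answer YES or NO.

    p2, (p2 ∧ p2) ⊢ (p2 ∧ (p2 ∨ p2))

Derivation (root first):
[∧I] p2, (p2 ∧ p2) ⊢ (p2 ∧ (p2 ∨ p2))
  [Wk] p2, (p2 ∧ p2) ⊢ p2
    [Ax] p2 ⊢ p2
  [∨I₁] p2, (p2 ∧ p2) ⊢ (p2 ∨ p2)
    [Wk] p2, (p2 ∧ p2) ⊢ p2
      [Ax] p2 ⊢ p2

Result: YES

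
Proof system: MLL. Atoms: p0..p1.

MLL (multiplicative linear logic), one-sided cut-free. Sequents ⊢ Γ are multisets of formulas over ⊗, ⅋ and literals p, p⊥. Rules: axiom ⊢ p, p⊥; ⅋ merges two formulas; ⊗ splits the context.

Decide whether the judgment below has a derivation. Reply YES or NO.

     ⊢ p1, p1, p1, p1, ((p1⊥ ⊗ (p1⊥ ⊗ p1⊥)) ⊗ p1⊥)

Derivation trace:
[⊗]  ⊢ p1, p1, p1, p1, ((p1⊥ ⊗ (p1⊥ ⊗ p1⊥)) ⊗ p1⊥)
  [⊗]  ⊢ p1, p1, p1, (p1⊥ ⊗ (p1⊥ ⊗ p1⊥))
    [Ax]  ⊢ p1, p1⊥
    [⊗]  ⊢ p1, p1, (p1⊥ ⊗ p1⊥)
      [Ax]  ⊢ p1, p1⊥
      [Ax]  ⊢ p1, p1⊥
  [Ax]  ⊢ p1, p1⊥

Result: YES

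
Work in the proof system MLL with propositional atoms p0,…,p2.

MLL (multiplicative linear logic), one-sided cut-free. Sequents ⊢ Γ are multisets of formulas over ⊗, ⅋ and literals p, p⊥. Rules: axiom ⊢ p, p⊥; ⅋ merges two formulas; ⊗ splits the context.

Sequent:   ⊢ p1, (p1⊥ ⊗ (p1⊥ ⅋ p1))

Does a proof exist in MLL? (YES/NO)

Derivation (root first):
[⊗]  ⊢ p1, (p1⊥ ⊗ (p1⊥ ⅋ p1))
  [Ax]  ⊢ p1, p1⊥
  [⅋]  ⊢ (p1⊥ ⅋ p1)
    [Ax]  ⊢ p1, p1⊥

Result: YES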